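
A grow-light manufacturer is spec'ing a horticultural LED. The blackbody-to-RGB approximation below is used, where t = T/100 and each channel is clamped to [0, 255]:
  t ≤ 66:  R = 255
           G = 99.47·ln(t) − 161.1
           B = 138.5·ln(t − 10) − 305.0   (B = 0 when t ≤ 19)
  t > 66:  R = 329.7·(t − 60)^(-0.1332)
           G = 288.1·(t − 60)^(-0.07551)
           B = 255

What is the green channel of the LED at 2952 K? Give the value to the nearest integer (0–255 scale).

176

t = 2952/100 = 29.52; the t ≤ 66 branch applies.
G = 99.47·ln 29.52 − 161.1 = 99.47·3.3851 − 161.1 = 175.613.
Rounded: 176.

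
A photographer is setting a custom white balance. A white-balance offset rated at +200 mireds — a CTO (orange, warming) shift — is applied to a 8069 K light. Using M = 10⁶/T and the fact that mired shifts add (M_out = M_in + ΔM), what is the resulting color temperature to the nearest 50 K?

M_in = 10⁶/8069 = 123.93 mireds.
M_out = 123.93 + (+200) = 323.93 mireds.
T_out = 10⁶/323.93 = 3087.1 K → 3100 K.

3100 K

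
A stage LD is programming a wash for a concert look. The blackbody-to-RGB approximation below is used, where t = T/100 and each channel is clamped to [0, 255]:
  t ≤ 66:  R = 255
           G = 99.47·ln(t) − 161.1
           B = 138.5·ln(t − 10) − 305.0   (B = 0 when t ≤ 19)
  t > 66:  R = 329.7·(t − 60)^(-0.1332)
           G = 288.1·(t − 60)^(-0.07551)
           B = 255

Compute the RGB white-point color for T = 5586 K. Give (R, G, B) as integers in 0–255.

(255, 239, 225)

t = 5586/100 = 55.86; the t ≤ 66 branch applies.
R = 255 by definition for t ≤ 66.
G = 99.47·ln 55.86 − 161.1 = 99.47·4.0228 − 161.1 = 239.053.
B = 138.5·ln(55.86 − 10) − 305.0 = 138.5·ln 45.86 − 305.0 = 138.5·3.8256 − 305.0 = 224.845.
Rounded: (255, 239, 225).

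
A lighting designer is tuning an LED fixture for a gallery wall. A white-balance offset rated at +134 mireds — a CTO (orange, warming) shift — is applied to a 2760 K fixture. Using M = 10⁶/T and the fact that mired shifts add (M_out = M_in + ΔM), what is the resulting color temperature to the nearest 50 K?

M_in = 10⁶/2760 = 362.32 mireds.
M_out = 362.32 + (+134) = 496.32 mireds.
T_out = 10⁶/496.32 = 2014.8 K → 2000 K.

2000 K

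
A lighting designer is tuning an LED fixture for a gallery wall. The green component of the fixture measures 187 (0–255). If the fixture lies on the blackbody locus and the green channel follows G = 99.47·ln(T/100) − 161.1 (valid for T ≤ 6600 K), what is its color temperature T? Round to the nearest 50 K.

ln t = (187 + 161.1) / 99.47 = 3.4995.
t = e^3.4995 = 33.100.
T = 100·t = 3310 K → 3300 K to the nearest 50 K.

3300 K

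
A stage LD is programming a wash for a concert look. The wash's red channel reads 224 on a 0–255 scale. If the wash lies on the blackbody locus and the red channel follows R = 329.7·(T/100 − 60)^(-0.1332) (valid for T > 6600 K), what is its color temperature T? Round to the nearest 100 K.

7800 K

(t − 60)^(-0.1332) = 224/329.7 = 0.67941.
t − 60 = 0.67941^(1/-0.1332) = 0.67941^(-7.508) = 18.209, so t = 78.209.
T = 100·t = 7821 K → 7800 K to the nearest 100 K.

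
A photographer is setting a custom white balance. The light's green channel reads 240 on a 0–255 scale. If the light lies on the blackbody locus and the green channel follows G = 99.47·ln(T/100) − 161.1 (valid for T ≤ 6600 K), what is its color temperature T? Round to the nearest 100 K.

ln t = (240 + 161.1) / 99.47 = 4.0324.
t = e^4.0324 = 56.394.
T = 100·t = 5639 K → 5600 K to the nearest 100 K.

5600 K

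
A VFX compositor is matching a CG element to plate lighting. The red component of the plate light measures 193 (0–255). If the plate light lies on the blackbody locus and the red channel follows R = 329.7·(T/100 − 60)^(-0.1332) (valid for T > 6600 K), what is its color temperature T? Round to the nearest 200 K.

(t − 60)^(-0.1332) = 193/329.7 = 0.58538.
t − 60 = 0.58538^(1/-0.1332) = 0.58538^(-7.508) = 55.713, so t = 115.713.
T = 100·t = 11571 K → 11600 K to the nearest 200 K.

11600 K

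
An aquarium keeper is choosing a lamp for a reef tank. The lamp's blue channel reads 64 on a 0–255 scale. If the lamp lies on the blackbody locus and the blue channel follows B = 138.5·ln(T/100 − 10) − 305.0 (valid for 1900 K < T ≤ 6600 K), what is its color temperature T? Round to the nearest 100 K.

2400 K

ln(t − 10) = (64 + 305.0) / 138.5 = 2.6643.
t − 10 = e^2.6643 = 14.357, so t = 24.357.
T = 100·t = 2436 K → 2400 K to the nearest 100 K.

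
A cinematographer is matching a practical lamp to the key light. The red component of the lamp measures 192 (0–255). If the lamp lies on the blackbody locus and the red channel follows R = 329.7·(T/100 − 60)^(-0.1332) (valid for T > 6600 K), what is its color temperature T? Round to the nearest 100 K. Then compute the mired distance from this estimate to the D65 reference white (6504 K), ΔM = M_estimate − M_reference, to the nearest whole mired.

(t − 60)^(-0.1332) = 192/329.7 = 0.58235.
t − 60 = 0.58235^(1/-0.1332) = 0.58235^(-7.508) = 57.929, so t = 117.929.
T = 100·t = 11793 K → 11800 K to the nearest 100 K.
M_estimate = 10⁶/11800 = 84.75; M_reference = 10⁶/6504 = 153.75.
ΔM = 84.75 − 153.75 = -69.01 → -69 mireds.

-69 mireds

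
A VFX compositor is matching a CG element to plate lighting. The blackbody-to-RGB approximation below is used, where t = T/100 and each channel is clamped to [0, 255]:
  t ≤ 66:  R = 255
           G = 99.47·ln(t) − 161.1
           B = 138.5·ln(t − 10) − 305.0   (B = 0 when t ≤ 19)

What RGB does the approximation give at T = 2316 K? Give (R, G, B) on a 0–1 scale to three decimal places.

(1.000, 0.594, 0.204)

t = 2316/100 = 23.16; the t ≤ 66 branch applies.
R = 255 by definition for t ≤ 66.
G = 99.47·ln 23.16 − 161.1 = 99.47·3.1424 − 161.1 = 151.477.
B = 138.5·ln(23.16 − 10) − 305.0 = 138.5·ln 13.16 − 305.0 = 138.5·2.5772 − 305.0 = 51.940.
Dividing each by 255: (1.0000, 0.5940, 0.2037) → (1.000, 0.594, 0.204).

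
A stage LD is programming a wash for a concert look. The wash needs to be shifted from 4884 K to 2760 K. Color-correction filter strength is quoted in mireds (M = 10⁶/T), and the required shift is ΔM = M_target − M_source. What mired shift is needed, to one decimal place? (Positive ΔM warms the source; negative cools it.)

+157.6 mireds

M_source = 10⁶/4884 = 204.750; M_target = 10⁶/2760 = 362.319.
ΔM = 362.319 − 204.750 = 157.569 → +157.6 mireds, a warming shift.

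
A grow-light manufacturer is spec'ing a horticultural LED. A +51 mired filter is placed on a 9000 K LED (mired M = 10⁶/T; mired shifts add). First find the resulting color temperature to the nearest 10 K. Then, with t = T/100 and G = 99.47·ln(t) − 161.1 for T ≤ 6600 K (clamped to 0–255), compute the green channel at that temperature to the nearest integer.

M_in = 10⁶/9000 = 111.11; M_out = 111.11 + (+51) = 162.11.
T_out = 10⁶/162.11 = 6168.6 K → 6170 K; t = 61.7.
G = 99.47·ln 61.7 − 161.1 = 99.47·4.1223 − 161.1 = 248.944.
Rounded: 249.

249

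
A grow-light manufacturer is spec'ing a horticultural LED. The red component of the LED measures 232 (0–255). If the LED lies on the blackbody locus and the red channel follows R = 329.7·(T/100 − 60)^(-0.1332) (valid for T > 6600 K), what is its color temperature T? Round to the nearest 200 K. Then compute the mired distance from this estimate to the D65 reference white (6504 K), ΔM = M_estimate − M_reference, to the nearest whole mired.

-19 mireds

(t − 60)^(-0.1332) = 232/329.7 = 0.70367.
t − 60 = 0.70367^(1/-0.1332) = 0.70367^(-7.508) = 13.992, so t = 73.992.
T = 100·t = 7399 K → 7400 K to the nearest 200 K.
M_estimate = 10⁶/7400 = 135.14; M_reference = 10⁶/6504 = 153.75.
ΔM = 135.14 − 153.75 = -18.62 → -19 mireds.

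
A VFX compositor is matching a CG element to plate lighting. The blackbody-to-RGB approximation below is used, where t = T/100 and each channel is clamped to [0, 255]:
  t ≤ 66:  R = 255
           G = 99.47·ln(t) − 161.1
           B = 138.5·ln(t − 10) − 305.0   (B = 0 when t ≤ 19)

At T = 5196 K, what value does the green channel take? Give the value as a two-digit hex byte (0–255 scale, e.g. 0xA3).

0xE8

t = 5196/100 = 51.96; the t ≤ 66 branch applies.
G = 99.47·ln 51.96 − 161.1 = 99.47·3.9505 − 161.1 = 231.854.
Rounded: 232; in hex, 0xE8.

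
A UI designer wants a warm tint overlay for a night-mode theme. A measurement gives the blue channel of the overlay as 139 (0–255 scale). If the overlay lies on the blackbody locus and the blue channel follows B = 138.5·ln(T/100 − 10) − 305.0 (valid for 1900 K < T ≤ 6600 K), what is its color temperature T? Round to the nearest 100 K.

ln(t − 10) = (139 + 305.0) / 138.5 = 3.2058.
t − 10 = e^3.2058 = 24.675, so t = 34.675.
T = 100·t = 3467 K → 3500 K to the nearest 100 K.

3500 K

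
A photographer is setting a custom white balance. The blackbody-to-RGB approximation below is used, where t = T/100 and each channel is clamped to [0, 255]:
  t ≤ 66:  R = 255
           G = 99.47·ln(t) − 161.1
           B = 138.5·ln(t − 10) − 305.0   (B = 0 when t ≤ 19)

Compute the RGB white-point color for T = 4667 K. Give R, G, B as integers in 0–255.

t = 4667/100 = 46.67; the t ≤ 66 branch applies.
R = 255 by definition for t ≤ 66.
G = 99.47·ln 46.67 − 161.1 = 99.47·3.8431 − 161.1 = 221.173.
B = 138.5·ln(46.67 − 10) − 305.0 = 138.5·ln 36.67 − 305.0 = 138.5·3.6020 − 305.0 = 193.871.
Rounded: (255, 221, 194).

R=255, G=221, B=194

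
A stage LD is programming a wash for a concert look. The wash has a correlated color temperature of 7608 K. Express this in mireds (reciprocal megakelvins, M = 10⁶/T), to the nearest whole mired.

M = 10⁶ / 7608 = 131.441 → 131 mireds.

131 mireds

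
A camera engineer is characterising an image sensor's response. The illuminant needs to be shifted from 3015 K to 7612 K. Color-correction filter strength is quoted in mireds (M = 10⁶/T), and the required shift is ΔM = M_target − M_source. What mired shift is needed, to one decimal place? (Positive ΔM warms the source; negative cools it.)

M_source = 10⁶/3015 = 331.675; M_target = 10⁶/7612 = 131.372.
ΔM = 131.372 − 331.675 = -200.303 → -200.3 mireds, a cooling shift.

-200.3 mireds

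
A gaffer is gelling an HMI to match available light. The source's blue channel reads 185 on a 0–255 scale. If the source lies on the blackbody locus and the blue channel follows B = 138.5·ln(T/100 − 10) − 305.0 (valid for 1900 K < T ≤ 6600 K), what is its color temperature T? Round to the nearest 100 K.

4400 K

ln(t − 10) = (185 + 305.0) / 138.5 = 3.5379.
t − 10 = e^3.5379 = 34.395, so t = 44.395.
T = 100·t = 4439 K → 4400 K to the nearest 100 K.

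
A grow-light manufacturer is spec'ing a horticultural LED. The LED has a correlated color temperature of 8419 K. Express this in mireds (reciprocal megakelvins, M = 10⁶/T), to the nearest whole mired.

M = 10⁶ / 8419 = 118.779 → 119 mireds.

119 mireds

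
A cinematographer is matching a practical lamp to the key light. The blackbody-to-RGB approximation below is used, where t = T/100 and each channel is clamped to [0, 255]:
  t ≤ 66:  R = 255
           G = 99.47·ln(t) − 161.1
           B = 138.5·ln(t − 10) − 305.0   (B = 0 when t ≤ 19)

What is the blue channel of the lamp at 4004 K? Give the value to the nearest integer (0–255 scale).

t = 4004/100 = 40.04; the t ≤ 66 branch applies.
B = 138.5·ln(40.04 − 10) − 305.0 = 138.5·ln 30.04 − 305.0 = 138.5·3.4025 − 305.0 = 166.250.
Rounded: 166.

166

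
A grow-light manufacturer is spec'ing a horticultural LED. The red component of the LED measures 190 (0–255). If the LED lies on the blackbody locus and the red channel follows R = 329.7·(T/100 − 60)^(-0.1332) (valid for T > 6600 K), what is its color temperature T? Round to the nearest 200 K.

(t − 60)^(-0.1332) = 190/329.7 = 0.57628.
t − 60 = 0.57628^(1/-0.1332) = 0.57628^(-7.508) = 62.667, so t = 122.667.
T = 100·t = 12267 K → 12200 K to the nearest 200 K.

12200 K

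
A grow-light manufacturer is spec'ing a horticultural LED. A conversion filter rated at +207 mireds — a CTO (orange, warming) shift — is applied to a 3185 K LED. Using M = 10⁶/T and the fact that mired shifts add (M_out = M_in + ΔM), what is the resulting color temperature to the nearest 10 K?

1920 K

M_in = 10⁶/3185 = 313.97 mireds.
M_out = 313.97 + (+207) = 520.97 mireds.
T_out = 10⁶/520.97 = 1919.5 K → 1920 K.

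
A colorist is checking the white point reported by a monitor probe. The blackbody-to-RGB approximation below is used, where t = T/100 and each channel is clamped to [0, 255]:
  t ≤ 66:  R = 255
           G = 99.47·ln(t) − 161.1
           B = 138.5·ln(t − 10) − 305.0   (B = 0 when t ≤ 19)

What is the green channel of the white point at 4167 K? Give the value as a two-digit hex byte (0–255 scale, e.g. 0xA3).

t = 4167/100 = 41.67; the t ≤ 66 branch applies.
G = 99.47·ln 41.67 − 161.1 = 99.47·3.7298 − 161.1 = 209.901.
Rounded: 210; in hex, 0xD2.

0xD2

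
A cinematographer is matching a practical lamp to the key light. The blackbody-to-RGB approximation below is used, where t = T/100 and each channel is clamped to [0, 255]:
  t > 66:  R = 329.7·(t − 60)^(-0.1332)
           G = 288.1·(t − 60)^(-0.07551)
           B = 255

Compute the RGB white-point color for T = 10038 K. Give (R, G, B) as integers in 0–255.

(201, 218, 255)

t = 10038/100 = 100.38; the t > 66 branch applies.
R = 329.7·(100.38 − 60)^(-0.1332) = 329.7·40.38^(-0.1332) = 329.7·0.61102 = 201.455.
G = 288.1·(100.38 − 60)^(-0.07551) = 288.1·40.38^(-0.07551) = 288.1·0.75634 = 217.902.
B = 255 by definition for t > 66.
Rounded: (201, 218, 255).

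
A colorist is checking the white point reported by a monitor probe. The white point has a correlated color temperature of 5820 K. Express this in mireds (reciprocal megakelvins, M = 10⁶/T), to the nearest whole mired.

M = 10⁶ / 5820 = 171.821 → 172 mireds.

172 mireds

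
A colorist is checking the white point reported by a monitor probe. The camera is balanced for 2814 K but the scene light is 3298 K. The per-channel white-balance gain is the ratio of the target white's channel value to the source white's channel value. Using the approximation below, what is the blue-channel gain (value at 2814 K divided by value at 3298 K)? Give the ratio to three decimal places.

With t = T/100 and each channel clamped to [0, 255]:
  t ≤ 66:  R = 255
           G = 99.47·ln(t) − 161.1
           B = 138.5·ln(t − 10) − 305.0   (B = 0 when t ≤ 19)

0.746

At 3298 K (t = 32.98):
  B = 138.5·ln(32.98 − 10) − 305.0 = 138.5·ln 22.98 − 305.0 = 138.5·3.1346 − 305.0 = 129.145.
At 2814 K (t = 28.14):
  B = 138.5·ln(28.14 − 10) − 305.0 = 138.5·ln 18.14 − 305.0 = 138.5·2.8981 − 305.0 = 96.390.
Gain = 96.390 / 129.145 = 0.7464 → 0.746.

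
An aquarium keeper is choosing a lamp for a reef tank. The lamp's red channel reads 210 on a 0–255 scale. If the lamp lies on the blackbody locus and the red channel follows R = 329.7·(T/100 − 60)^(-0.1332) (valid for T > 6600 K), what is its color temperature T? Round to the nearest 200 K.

(t − 60)^(-0.1332) = 210/329.7 = 0.63694.
t − 60 = 0.63694^(1/-0.1332) = 0.63694^(-7.508) = 29.561, so t = 89.561.
T = 100·t = 8956 K → 9000 K to the nearest 200 K.

9000 K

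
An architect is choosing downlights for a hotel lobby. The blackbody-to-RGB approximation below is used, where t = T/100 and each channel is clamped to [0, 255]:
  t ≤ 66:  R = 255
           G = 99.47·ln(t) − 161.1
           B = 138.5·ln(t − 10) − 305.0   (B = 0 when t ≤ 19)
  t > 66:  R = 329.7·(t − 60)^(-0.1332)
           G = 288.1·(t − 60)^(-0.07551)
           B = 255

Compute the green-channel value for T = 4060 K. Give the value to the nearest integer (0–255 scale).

207

t = 4060/100 = 40.6; the t ≤ 66 branch applies.
G = 99.47·ln 40.6 − 161.1 = 99.47·3.7038 − 161.1 = 207.314.
Rounded: 207.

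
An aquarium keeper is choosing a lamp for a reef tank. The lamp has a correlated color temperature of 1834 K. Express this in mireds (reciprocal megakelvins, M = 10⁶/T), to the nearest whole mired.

M = 10⁶ / 1834 = 545.256 → 545 mireds.

545 mireds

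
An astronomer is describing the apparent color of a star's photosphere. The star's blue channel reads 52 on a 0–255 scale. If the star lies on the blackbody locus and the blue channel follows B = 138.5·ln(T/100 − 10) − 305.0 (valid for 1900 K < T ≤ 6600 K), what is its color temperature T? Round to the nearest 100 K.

2300 K

ln(t − 10) = (52 + 305.0) / 138.5 = 2.5776.
t − 10 = e^2.5776 = 13.166, so t = 23.166.
T = 100·t = 2317 K → 2300 K to the nearest 100 K.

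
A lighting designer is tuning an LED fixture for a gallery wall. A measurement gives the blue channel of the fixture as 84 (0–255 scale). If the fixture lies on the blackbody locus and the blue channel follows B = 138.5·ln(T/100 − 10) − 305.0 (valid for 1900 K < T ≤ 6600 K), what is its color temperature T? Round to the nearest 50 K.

2650 K

ln(t − 10) = (84 + 305.0) / 138.5 = 2.8087.
t − 10 = e^2.8087 = 16.588, so t = 26.588.
T = 100·t = 2659 K → 2650 K to the nearest 50 K.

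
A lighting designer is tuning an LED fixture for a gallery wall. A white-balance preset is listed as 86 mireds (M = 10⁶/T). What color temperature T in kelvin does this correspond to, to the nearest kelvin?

T = 10⁶ / 86 = 11627.91 K → 11628 K.

11628 K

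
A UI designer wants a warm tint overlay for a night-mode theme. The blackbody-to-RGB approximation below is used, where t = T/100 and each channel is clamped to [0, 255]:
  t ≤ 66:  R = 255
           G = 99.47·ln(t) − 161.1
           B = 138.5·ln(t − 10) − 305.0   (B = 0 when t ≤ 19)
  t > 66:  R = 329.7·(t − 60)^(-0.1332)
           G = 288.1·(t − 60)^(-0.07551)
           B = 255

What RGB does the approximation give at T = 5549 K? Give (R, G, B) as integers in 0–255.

t = 5549/100 = 55.49; the t ≤ 66 branch applies.
R = 255 by definition for t ≤ 66.
G = 99.47·ln 55.49 − 161.1 = 99.47·4.0162 − 161.1 = 238.392.
B = 138.5·ln(55.49 − 10) − 305.0 = 138.5·ln 45.49 − 305.0 = 138.5·3.8175 − 305.0 = 223.723.
Rounded: (255, 238, 224).

(255, 238, 224)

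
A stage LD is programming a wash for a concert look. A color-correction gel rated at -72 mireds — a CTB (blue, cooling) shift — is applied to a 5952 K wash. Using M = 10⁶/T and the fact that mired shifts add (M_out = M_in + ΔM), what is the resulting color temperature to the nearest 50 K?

M_in = 10⁶/5952 = 168.01 mireds.
M_out = 168.01 + (-72) = 96.01 mireds.
T_out = 10⁶/96.01 = 10415.5 K → 10400 K.

10400 K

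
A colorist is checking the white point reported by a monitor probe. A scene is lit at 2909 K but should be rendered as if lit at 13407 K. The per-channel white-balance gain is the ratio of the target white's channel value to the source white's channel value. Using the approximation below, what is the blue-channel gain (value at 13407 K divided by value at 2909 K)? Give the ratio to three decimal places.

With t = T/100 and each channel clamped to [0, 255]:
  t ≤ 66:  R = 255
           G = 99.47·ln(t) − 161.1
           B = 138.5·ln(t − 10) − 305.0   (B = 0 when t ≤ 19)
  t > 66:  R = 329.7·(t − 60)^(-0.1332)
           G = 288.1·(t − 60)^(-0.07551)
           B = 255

2.465

At 2909 K (t = 29.09):
  B = 138.5·ln(29.09 − 10) − 305.0 = 138.5·ln 19.09 − 305.0 = 138.5·2.9492 − 305.0 = 103.459.
At 13407 K (t = 134.07):
  B = 255 by definition for t > 66.
Gain = 255.000 / 103.459 = 2.4647 → 2.465.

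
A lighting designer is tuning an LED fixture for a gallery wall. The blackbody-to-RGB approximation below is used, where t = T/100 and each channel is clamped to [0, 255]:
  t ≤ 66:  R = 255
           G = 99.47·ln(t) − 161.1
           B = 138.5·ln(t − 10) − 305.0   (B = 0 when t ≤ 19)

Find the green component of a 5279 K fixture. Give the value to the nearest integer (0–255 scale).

233

t = 5279/100 = 52.79; the t ≤ 66 branch applies.
G = 99.47·ln 52.79 − 161.1 = 99.47·3.9663 − 161.1 = 233.430.
Rounded: 233.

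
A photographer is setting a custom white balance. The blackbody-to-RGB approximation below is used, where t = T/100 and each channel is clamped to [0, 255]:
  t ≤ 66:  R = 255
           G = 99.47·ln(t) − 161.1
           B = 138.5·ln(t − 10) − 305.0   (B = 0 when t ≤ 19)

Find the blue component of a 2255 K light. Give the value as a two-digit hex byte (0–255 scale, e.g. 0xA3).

t = 2255/100 = 22.55; the t ≤ 66 branch applies.
B = 138.5·ln(22.55 − 10) − 305.0 = 138.5·ln 12.55 − 305.0 = 138.5·2.5297 − 305.0 = 45.366.
Rounded: 45; in hex, 0x2D.

0x2D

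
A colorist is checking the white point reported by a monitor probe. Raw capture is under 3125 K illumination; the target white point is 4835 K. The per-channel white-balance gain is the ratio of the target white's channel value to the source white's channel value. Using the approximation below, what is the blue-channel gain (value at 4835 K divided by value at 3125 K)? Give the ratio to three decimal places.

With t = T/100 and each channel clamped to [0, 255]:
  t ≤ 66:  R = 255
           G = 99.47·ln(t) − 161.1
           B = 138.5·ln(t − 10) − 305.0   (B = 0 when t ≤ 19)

At 3125 K (t = 31.25):
  B = 138.5·ln(31.25 − 10) − 305.0 = 138.5·ln 21.25 − 305.0 = 138.5·3.0564 − 305.0 = 118.305.
At 4835 K (t = 48.35):
  B = 138.5·ln(48.35 − 10) − 305.0 = 138.5·ln 38.35 − 305.0 = 138.5·3.6468 − 305.0 = 200.076.
Gain = 200.076 / 118.305 = 1.6912 → 1.691.

1.691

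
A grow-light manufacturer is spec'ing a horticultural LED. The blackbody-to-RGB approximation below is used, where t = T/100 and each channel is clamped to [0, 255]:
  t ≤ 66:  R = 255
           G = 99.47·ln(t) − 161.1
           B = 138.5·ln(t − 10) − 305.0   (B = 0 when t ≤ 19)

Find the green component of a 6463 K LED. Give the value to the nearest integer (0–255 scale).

254

t = 6463/100 = 64.63; the t ≤ 66 branch applies.
G = 99.47·ln 64.63 − 161.1 = 99.47·4.1687 − 161.1 = 253.558.
Rounded: 254.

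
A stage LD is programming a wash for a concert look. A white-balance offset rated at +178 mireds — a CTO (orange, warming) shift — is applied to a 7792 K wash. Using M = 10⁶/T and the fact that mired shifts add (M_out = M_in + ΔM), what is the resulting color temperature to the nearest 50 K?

M_in = 10⁶/7792 = 128.34 mireds.
M_out = 128.34 + (+178) = 306.34 mireds.
T_out = 10⁶/306.34 = 3264.4 K → 3250 K.

3250 K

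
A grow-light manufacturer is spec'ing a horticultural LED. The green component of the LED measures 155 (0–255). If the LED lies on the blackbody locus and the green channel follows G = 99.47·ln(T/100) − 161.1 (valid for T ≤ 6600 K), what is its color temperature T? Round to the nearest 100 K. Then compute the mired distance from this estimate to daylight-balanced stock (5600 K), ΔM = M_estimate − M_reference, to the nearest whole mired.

ln t = (155 + 161.1) / 99.47 = 3.1778.
t = e^3.1778 = 23.995.
T = 100·t = 2399 K → 2400 K to the nearest 100 K.
M_estimate = 10⁶/2400 = 416.67; M_reference = 10⁶/5600 = 178.57.
ΔM = 416.67 − 178.57 = 238.10 → +238 mireds.

+238 mireds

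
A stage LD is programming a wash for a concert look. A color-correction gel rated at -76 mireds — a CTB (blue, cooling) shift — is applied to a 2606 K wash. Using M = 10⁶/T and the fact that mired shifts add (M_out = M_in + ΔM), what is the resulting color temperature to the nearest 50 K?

M_in = 10⁶/2606 = 383.73 mireds.
M_out = 383.73 + (-76) = 307.73 mireds.
T_out = 10⁶/307.73 = 3249.6 K → 3250 K.

3250 K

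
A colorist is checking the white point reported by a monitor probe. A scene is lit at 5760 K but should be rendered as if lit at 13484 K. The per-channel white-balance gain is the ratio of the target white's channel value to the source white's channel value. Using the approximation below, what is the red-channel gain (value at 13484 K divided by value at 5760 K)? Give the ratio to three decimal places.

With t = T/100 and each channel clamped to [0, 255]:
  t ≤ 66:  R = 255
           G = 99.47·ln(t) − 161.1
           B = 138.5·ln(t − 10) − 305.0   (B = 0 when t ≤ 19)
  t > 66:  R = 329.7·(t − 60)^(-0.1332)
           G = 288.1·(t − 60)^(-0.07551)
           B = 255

0.728

At 5760 K (t = 57.6):
  R = 255 by definition for t ≤ 66.
At 13484 K (t = 134.84):
  R = 329.7·(134.84 − 60)^(-0.1332) = 329.7·74.84^(-0.1332) = 329.7·0.56281 = 185.560.
Gain = 185.560 / 255.000 = 0.7277 → 0.728.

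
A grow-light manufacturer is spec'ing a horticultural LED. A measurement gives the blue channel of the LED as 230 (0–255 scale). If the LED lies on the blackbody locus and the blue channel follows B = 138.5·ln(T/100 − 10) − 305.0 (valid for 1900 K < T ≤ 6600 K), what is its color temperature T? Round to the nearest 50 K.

5750 K

ln(t − 10) = (230 + 305.0) / 138.5 = 3.8628.
t − 10 = e^3.8628 = 47.599, so t = 57.599.
T = 100·t = 5760 K → 5750 K to the nearest 50 K.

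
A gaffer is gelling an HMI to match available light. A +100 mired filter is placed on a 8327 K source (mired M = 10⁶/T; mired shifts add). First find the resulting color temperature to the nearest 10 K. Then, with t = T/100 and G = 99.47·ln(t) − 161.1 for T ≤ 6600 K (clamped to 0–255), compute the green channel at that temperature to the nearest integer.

M_in = 10⁶/8327 = 120.09; M_out = 120.09 + (+100) = 220.09.
T_out = 10⁶/220.09 = 4543.6 K → 4540 K; t = 45.4.
G = 99.47·ln 45.4 − 161.1 = 99.47·3.8155 − 161.1 = 218.429.
Rounded: 218.

218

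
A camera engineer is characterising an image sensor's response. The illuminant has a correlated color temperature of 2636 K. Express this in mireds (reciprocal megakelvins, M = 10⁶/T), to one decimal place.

379.4 mireds

M = 10⁶ / 2636 = 379.363 → 379.4 mireds.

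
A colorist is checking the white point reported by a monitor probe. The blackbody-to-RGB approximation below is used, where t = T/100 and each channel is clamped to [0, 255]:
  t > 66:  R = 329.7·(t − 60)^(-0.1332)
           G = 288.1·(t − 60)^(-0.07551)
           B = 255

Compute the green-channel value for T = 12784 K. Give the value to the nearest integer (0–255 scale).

210

t = 12784/100 = 127.84; the t > 66 branch applies.
G = 288.1·(127.84 − 60)^(-0.07551) = 288.1·67.84^(-0.07551) = 288.1·0.72728 = 209.531.
Rounded: 210.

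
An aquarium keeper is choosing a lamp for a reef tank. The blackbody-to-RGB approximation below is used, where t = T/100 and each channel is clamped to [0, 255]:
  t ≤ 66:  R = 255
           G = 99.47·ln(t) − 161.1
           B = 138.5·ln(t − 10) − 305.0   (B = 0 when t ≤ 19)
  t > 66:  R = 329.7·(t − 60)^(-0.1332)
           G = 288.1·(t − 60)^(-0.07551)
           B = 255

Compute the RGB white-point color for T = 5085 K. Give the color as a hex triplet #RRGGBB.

#FFE6D1

t = 5085/100 = 50.85; the t ≤ 66 branch applies.
R = 255 by definition for t ≤ 66.
G = 99.47·ln 50.85 − 161.1 = 99.47·3.9289 − 161.1 = 229.706.
B = 138.5·ln(50.85 − 10) − 305.0 = 138.5·ln 40.85 − 305.0 = 138.5·3.7099 − 305.0 = 208.822.
Rounded: (255, 230, 209).
In hex: #FFE6D1.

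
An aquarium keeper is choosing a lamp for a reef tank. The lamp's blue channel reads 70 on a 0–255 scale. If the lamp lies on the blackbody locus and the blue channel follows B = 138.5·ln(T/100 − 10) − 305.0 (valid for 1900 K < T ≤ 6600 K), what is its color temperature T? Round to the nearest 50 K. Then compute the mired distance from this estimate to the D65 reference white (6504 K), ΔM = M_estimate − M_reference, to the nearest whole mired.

ln(t − 10) = (70 + 305.0) / 138.5 = 2.7076.
t − 10 = e^2.7076 = 14.993, so t = 24.993.
T = 100·t = 2499 K → 2500 K to the nearest 50 K.
M_estimate = 10⁶/2500 = 400.00; M_reference = 10⁶/6504 = 153.75.
ΔM = 400.00 − 153.75 = 246.25 → +246 mireds.

+246 mireds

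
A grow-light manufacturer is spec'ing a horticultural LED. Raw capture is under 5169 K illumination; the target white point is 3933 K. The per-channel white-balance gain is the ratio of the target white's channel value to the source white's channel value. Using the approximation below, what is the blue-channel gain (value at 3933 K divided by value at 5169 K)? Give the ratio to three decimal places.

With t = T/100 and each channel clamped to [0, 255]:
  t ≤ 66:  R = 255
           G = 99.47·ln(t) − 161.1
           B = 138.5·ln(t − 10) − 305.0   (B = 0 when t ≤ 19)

At 5169 K (t = 51.69):
  B = 138.5·ln(51.69 − 10) − 305.0 = 138.5·ln 41.69 − 305.0 = 138.5·3.7303 − 305.0 = 211.641.
At 3933 K (t = 39.33):
  B = 138.5·ln(39.33 − 10) − 305.0 = 138.5·ln 29.33 − 305.0 = 138.5·3.3786 − 305.0 = 162.938.
Gain = 162.938 / 211.641 = 0.7699 → 0.770.

0.770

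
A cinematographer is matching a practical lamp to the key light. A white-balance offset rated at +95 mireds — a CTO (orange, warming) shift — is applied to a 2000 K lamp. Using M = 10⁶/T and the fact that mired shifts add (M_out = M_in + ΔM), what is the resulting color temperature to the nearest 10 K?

1680 K

M_in = 10⁶/2000 = 500.00 mireds.
M_out = 500.00 + (+95) = 595.00 mireds.
T_out = 10⁶/595.00 = 1680.7 K → 1680 K.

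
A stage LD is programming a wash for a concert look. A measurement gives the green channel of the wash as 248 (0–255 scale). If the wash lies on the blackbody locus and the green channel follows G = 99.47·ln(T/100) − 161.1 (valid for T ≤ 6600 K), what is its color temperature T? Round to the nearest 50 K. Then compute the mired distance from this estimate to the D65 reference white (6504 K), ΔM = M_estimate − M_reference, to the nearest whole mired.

ln t = (248 + 161.1) / 99.47 = 4.1128.
t = e^4.1128 = 61.117.
T = 100·t = 6112 K → 6100 K to the nearest 50 K.
M_estimate = 10⁶/6100 = 163.93; M_reference = 10⁶/6504 = 153.75.
ΔM = 163.93 − 153.75 = 10.18 → +10 mireds.

+10 mireds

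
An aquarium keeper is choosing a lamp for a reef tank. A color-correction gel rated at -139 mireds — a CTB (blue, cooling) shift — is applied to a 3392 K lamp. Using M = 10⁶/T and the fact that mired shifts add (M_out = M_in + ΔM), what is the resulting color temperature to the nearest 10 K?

M_in = 10⁶/3392 = 294.81 mireds.
M_out = 294.81 + (-139) = 155.81 mireds.
T_out = 10⁶/155.81 = 6418.0 K → 6420 K.

6420 K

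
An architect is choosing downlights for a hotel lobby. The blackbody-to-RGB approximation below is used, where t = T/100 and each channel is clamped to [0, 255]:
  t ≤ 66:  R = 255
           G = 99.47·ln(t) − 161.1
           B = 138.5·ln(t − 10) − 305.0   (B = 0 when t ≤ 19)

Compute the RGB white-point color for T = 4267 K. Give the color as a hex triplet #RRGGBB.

t = 4267/100 = 42.67; the t ≤ 66 branch applies.
R = 255 by definition for t ≤ 66.
G = 99.47·ln 42.67 − 161.1 = 99.47·3.7535 − 161.1 = 212.260.
B = 138.5·ln(42.67 − 10) − 305.0 = 138.5·ln 32.67 − 305.0 = 138.5·3.4865 − 305.0 = 177.874.
Rounded: (255, 212, 178).
In hex: #FFD4B2.

#FFD4B2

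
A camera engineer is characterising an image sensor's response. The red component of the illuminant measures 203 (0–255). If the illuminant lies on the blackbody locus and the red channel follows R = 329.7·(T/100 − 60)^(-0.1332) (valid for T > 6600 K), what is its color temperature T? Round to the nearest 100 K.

(t − 60)^(-0.1332) = 203/329.7 = 0.61571.
t − 60 = 0.61571^(1/-0.1332) = 0.61571^(-7.508) = 38.129, so t = 98.129.
T = 100·t = 9813 K → 9800 K to the nearest 100 K.

9800 K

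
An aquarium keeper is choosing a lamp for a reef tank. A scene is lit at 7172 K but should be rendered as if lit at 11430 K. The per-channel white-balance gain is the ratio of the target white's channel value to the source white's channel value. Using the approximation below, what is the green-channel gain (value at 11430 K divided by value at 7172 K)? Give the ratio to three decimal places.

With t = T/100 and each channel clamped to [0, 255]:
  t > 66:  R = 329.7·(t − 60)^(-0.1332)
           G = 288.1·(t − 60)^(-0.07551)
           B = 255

0.891

At 7172 K (t = 71.72):
  G = 288.1·(71.72 − 60)^(-0.07551) = 288.1·11.72^(-0.07551) = 288.1·0.83040 = 239.237.
At 11430 K (t = 114.3):
  G = 288.1·(114.3 − 60)^(-0.07551) = 288.1·54.3^(-0.07551) = 288.1·0.73961 = 213.083.
Gain = 213.083 / 239.237 = 0.8907 → 0.891.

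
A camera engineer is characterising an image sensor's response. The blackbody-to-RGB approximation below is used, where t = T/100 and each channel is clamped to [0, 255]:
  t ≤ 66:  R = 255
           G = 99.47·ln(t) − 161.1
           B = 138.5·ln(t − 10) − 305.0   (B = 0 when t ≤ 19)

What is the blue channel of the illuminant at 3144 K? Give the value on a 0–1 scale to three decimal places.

t = 3144/100 = 31.44; the t ≤ 66 branch applies.
B = 138.5·ln(31.44 − 10) − 305.0 = 138.5·ln 21.44 − 305.0 = 138.5·3.0653 − 305.0 = 119.538.
On a 0–1 scale: 119.538/255 = 0.4688 → 0.469.

0.469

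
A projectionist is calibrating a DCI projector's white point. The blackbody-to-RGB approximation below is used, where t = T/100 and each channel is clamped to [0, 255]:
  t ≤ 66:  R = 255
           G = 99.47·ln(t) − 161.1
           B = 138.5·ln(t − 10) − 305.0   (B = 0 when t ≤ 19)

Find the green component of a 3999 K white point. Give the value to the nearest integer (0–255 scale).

206

t = 3999/100 = 39.99; the t ≤ 66 branch applies.
G = 99.47·ln 39.99 − 161.1 = 99.47·3.6886 − 161.1 = 205.808.
Rounded: 206.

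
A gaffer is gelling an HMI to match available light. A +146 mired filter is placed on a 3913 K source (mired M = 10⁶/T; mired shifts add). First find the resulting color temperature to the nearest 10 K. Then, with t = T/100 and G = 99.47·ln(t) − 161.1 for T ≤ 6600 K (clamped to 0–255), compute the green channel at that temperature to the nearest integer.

M_in = 10⁶/3913 = 255.56; M_out = 255.56 + (+146) = 401.56.
T_out = 10⁶/401.56 = 2490.3 K → 2490 K; t = 24.9.
G = 99.47·ln 24.9 − 161.1 = 99.47·3.2149 − 161.1 = 158.683.
Rounded: 159.

159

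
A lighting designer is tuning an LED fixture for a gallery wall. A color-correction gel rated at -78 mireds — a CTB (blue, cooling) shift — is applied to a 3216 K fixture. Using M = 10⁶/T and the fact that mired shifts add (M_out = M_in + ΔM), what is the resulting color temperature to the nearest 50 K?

M_in = 10⁶/3216 = 310.95 mireds.
M_out = 310.95 + (-78) = 232.95 mireds.
T_out = 10⁶/232.95 = 4292.9 K → 4300 K.

4300 K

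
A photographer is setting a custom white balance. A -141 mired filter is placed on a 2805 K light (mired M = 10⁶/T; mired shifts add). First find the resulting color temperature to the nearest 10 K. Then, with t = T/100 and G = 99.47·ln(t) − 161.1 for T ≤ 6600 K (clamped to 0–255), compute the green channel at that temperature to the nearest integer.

221

M_in = 10⁶/2805 = 356.51; M_out = 356.51 + (-141) = 215.51.
T_out = 10⁶/215.51 = 4640.2 K → 4640 K; t = 46.4.
G = 99.47·ln 46.4 − 161.1 = 99.47·3.8373 − 161.1 = 220.596.
Rounded: 221.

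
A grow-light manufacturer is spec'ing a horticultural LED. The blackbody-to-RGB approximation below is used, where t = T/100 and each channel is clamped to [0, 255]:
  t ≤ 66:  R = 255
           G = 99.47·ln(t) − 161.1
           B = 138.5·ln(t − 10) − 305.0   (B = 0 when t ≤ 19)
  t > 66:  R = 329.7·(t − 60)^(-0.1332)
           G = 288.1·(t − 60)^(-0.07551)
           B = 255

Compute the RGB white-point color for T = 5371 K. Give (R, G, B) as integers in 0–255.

t = 5371/100 = 53.71; the t ≤ 66 branch applies.
R = 255 by definition for t ≤ 66.
G = 99.47·ln 53.71 − 161.1 = 99.47·3.9836 − 161.1 = 235.149.
B = 138.5·ln(53.71 − 10) − 305.0 = 138.5·ln 43.71 − 305.0 = 138.5·3.7776 − 305.0 = 218.194.
Rounded: (255, 235, 218).

(255, 235, 218)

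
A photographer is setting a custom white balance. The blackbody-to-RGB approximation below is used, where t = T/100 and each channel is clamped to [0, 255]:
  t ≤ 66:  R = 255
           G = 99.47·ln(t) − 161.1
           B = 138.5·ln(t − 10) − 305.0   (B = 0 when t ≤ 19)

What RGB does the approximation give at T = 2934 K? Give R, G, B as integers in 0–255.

R=255, G=175, B=105

t = 2934/100 = 29.34; the t ≤ 66 branch applies.
R = 255 by definition for t ≤ 66.
G = 99.47·ln 29.34 − 161.1 = 99.47·3.3790 − 161.1 = 175.004.
B = 138.5·ln(29.34 − 10) − 305.0 = 138.5·ln 19.34 − 305.0 = 138.5·2.9622 − 305.0 = 105.261.
Rounded: (255, 175, 105).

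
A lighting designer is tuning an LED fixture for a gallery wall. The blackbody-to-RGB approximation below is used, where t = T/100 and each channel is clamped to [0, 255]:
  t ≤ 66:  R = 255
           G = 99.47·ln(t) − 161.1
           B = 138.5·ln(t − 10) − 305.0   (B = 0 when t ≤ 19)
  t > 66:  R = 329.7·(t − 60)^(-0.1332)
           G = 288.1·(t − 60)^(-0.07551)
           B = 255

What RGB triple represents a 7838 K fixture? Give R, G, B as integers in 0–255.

t = 7838/100 = 78.38; the t > 66 branch applies.
R = 329.7·(78.38 − 60)^(-0.1332) = 329.7·18.38^(-0.1332) = 329.7·0.67856 = 223.722.
G = 288.1·(78.38 − 60)^(-0.07551) = 288.1·18.38^(-0.07551) = 288.1·0.80266 = 231.245.
B = 255 by definition for t > 66.
Rounded: (224, 231, 255).

R=224, G=231, B=255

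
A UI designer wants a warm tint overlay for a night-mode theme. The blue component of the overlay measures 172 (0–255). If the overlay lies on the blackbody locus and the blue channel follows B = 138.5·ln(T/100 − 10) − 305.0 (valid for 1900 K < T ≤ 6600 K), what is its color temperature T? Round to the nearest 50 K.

4150 K

ln(t − 10) = (172 + 305.0) / 138.5 = 3.4440.
t − 10 = e^3.4440 = 31.313, so t = 41.313.
T = 100·t = 4131 K → 4150 K to the nearest 50 K.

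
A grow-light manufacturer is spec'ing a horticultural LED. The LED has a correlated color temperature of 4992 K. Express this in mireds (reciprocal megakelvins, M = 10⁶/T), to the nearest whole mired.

M = 10⁶ / 4992 = 200.321 → 200 mireds.

200 mireds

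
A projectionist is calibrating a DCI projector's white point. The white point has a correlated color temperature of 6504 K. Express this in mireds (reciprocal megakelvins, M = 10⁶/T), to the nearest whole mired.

M = 10⁶ / 6504 = 153.752 → 154 mireds.

154 mireds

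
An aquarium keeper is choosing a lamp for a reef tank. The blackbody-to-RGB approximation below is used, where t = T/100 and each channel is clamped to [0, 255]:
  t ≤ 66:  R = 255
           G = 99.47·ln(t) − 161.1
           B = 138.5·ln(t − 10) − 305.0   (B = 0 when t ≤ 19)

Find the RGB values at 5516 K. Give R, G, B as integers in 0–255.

R=255, G=238, B=223

t = 5516/100 = 55.16; the t ≤ 66 branch applies.
R = 255 by definition for t ≤ 66.
G = 99.47·ln 55.16 − 161.1 = 99.47·4.0102 − 161.1 = 237.798.
B = 138.5·ln(55.16 − 10) − 305.0 = 138.5·ln 45.16 − 305.0 = 138.5·3.8102 − 305.0 = 222.714.
Rounded: (255, 238, 223).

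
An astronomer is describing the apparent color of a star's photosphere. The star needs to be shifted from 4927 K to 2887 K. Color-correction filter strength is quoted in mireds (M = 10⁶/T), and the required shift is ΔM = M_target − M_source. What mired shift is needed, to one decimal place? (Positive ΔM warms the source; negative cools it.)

M_source = 10⁶/4927 = 202.963; M_target = 10⁶/2887 = 346.380.
ΔM = 346.380 − 202.963 = 143.417 → +143.4 mireds, a warming shift.

+143.4 mireds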